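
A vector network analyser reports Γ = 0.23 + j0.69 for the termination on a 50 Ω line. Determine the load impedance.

Z_L ≈ 22 + j64.5 Ω

Z_L = Z_0·(1 + Γ)/(1 − Γ) = 50·(1.23 + j0.69)/(0.77 − j0.69)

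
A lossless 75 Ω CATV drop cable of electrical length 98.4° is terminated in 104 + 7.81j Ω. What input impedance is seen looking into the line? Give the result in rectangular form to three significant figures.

tan(βl) = tan(98.4°) = -6.77
Z_in = Z_0·(Z_L + jZ_0·tanβl)/(Z_0 + jZ_L·tanβl)
     = 75·(104 − j500)/(128 − j704)

Z_in ≈ 53.5 + j1.36 Ω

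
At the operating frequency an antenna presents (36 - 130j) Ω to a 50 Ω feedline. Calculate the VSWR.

Γ = (Z_L − Z_0)/(Z_L + Z_0) = (-14 − j130)/(86 − j130)
|Γ| = 131/156 = 0.839
VSWR = (1 + |Γ|)/(1 − |Γ|) = 1.84/0.161

VSWR ≈ 11.4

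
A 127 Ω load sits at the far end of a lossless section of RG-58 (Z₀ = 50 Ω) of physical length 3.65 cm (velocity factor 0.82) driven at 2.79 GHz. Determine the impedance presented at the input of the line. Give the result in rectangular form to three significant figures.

Z_in ≈ 52 + j49.2 Ω

λ = v/f = 0.82·c / 2.79 GHz = 0.0882 m
βl = 2π·l/λ = 2π × 0.414 = 149°
tan(βl) = tan(149°) = -0.6
Z_in = Z_0·(Z_L + jZ_0·tanβl)/(Z_0 + jZ_L·tanβl)
     = 50·(127 − j30)/(50 − j76.2)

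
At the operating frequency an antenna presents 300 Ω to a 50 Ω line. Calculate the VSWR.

VSWR ≈ 6

For a purely resistive load, VSWR = R_L/Z_0 or Z_0/R_L (whichever > 1) = 300/50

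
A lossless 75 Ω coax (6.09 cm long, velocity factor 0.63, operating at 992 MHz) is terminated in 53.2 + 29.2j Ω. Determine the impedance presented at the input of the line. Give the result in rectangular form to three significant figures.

Z_in ≈ 52.4 − j28.2 Ω

λ = v/f = 0.63·c / 992 MHz = 0.191 m
βl = 2π·l/λ = 2π × 0.32 = 115°
tan(βl) = tan(115°) = -2.14
Z_in = Z_0·(Z_L + jZ_0·tanβl)/(Z_0 + jZ_L·tanβl)
     = 75·(53.2 − j131)/(137 − j114)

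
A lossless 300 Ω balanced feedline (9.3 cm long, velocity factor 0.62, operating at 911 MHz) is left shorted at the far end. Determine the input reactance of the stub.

λ = v/f = 0.62·c / 911 MHz = 0.204 m
βl = 2π·l/λ = 2π × 0.455 = 164°
tan(βl) = -0.287
For a shorted stub, Z_in = jZ_0·tan(βl)

X_in ≈ -86.1 Ω (capacitive)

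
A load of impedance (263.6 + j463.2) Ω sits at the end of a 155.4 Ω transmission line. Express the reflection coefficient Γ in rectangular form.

Γ ≈ 0.666 + j0.369

Γ = (Z_L − Z_0)/(Z_L + Z_0) = (108.2 + j463.2)/(419 + j463.2)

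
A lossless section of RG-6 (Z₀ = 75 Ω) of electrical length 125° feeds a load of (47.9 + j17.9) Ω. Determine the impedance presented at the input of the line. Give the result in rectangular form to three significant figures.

tan(βl) = tan(125°) = -1.43
Z_in = Z_0·(Z_L + jZ_0·tanβl)/(Z_0 + jZ_L·tanβl)
     = 75·(47.9 − j89.2)/(101 − j68.4)

Z_in ≈ 55.4 − j28.9 Ω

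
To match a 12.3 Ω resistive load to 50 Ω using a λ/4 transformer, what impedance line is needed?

Z_qwt = √(Z_0·R_L) = √(50 × 12.3) = √615

Z_qwt ≈ 24.8 Ω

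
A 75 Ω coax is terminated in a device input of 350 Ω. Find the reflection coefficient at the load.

Γ = 0.647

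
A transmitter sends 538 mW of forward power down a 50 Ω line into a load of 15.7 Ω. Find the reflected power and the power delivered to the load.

Γ = (15.7 − 50)/(15.7 + 50) = -0.522
|Γ|² = 0.273
P_refl = |Γ|²·P_inc = 147 mW, P_del = (1 − |Γ|²)·P_inc = 391 mW

P_reflected ≈ 147 mW; P_delivered ≈ 391 mW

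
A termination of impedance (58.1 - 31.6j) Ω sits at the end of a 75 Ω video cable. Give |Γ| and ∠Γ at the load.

Γ = (Z_L − Z_0)/(Z_L + Z_0) = (-16.9 − j31.6)/(133.1 − j31.6)
|Γ| = 35.8/137 = 0.262

Γ ≈ 0.262 ∠ -105°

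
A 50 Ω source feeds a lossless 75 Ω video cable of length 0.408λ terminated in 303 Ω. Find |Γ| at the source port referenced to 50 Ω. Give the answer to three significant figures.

|Γ| ≈ 0.671

βl = 2π × 0.408 = 147°
tan(βl) = -0.652
Z_in = Z_0·(Z_L + jZ_0·tanβl)/(Z_0 + jZ_L·tanβl) = 54.4 + j94.3 Ω
Γ_s = (Z_in − Z_s)/(Z_in + Z_s) = (4.36 + j94.3)/(104 + j94.3), |Γ_s| = 0.671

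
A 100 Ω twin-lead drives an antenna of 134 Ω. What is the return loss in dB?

Γ = (134 − 100)/(134 + 100) = 0.145
RL = −20·log₁₀|Γ| = −20·log₁₀(0.145)

RL ≈ 16.8 dB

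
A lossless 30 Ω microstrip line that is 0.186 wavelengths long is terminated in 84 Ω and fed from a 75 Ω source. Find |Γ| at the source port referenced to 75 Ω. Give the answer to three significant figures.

|Γ| ≈ 0.722

βl = 2π × 0.186 = 67°
tan(βl) = 2.35
Z_in = Z_0·(Z_L + jZ_0·tanβl)/(Z_0 + jZ_L·tanβl) = 12.4 − j10.9 Ω
Γ_s = (Z_in − Z_s)/(Z_in + Z_s) = (-62.6 − j10.9)/(87.4 − j10.9), |Γ_s| = 0.722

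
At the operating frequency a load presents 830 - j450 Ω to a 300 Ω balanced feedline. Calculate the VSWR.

VSWR ≈ 3.67

Γ = (Z_L − Z_0)/(Z_L + Z_0) = (530 − j450)/(1130 − j450)
|Γ| = 695/1220 = 0.572
VSWR = (1 + |Γ|)/(1 − |Γ|) = 1.57/0.428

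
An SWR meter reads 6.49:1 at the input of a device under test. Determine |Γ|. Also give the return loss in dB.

|Γ| = (S − 1)/(S + 1) = (6.49 − 1)/(6.49 + 1) = 5.49/7.49
RL = −20·log₁₀|Γ| = −20·log₁₀(0.733)

|Γ| ≈ 0.733; return loss ≈ 2.7 dB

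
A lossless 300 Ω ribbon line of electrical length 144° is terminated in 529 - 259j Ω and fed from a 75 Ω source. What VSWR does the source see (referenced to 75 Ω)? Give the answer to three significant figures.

tan(βl) = -0.727
Z_in = Z_0·(Z_L + jZ_0·tanβl)/(Z_0 + jZ_L·tanβl) = 454 + j281 Ω
Γ_s = (Z_in − Z_s)/(Z_in + Z_s) = (379 + j281)/(529 + j281), |Γ_s| = 0.788
VSWR = (1 + |Γ_s|)/(1 − |Γ_s|)

VSWR ≈ 8.42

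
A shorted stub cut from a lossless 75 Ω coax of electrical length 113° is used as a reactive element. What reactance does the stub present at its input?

X_in ≈ -177 Ω (capacitive)

tan(βl) = -2.36
For a shorted stub, Z_in = jZ_0·tan(βl)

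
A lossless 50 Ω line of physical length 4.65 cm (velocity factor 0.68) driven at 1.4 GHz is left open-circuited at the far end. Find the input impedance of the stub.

Z_in ≈ +j23.2 Ω

λ = v/f = 0.68·c / 1.4 GHz = 0.146 m
βl = 2π·l/λ = 2π × 0.319 = 115°
tan(βl) = -2.16
For an open-circuited stub, Z_in = −jZ_0·cot(βl) = −jZ_0/tan(βl)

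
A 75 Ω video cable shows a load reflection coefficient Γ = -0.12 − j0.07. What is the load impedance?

Z_L ≈ 58.4 − j8.34 Ω

Z_L = Z_0·(1 + Γ)/(1 − Γ) = 75·(0.88 − j0.07)/(1.12 + j0.07)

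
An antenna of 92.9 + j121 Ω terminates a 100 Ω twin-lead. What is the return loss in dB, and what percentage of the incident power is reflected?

Γ = (-7.1 + j121)/(192.9 + j121), |Γ| = 0.532
RL = −20·log₁₀(0.532) = 5.48 dB
P_refl/P_inc = |Γ|² = 0.283

RL ≈ 5.48 dB; 28.3% of incident power reflected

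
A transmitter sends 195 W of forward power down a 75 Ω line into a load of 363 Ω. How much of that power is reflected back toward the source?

Γ = (363 − 75)/(363 + 75) = 0.658
|Γ|² = 0.432
P_refl = |Γ|²·P_inc = 84.3 W, P_del = (1 − |Γ|²)·P_inc = 111 W

P_reflected ≈ 84.3 W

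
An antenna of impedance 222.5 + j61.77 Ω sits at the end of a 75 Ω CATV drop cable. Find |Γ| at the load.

|Γ| ≈ 0.526

Γ = (Z_L − Z_0)/(Z_L + Z_0) = (147.5 + j61.77)/(297.5 + j61.77)
|Γ| = 160/304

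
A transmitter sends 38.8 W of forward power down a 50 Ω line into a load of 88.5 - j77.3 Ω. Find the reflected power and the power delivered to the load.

|Γ| = |(38.5 − j77.3)/(138.5 − j77.3)| = 0.544
|Γ|² = 0.296
P_refl = |Γ|²·P_inc = 11.5 W, P_del = (1 − |Γ|²)·P_inc = 27.3 W

P_reflected ≈ 11.5 W; P_delivered ≈ 27.3 W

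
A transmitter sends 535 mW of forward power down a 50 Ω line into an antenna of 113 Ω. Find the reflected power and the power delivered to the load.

Γ = (113 − 50)/(113 + 50) = 0.387
|Γ|² = 0.149
P_refl = |Γ|²·P_inc = 79.9 mW, P_del = (1 − |Γ|²)·P_inc = 455 mW

P_reflected ≈ 79.9 mW; P_delivered ≈ 455 mW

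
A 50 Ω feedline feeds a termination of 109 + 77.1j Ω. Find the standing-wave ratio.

VSWR ≈ 3.44

Γ = (Z_L − Z_0)/(Z_L + Z_0) = (59 + j77.1)/(159 + j77.1)
|Γ| = 97.1/177 = 0.549
VSWR = (1 + |Γ|)/(1 − |Γ|) = 1.55/0.451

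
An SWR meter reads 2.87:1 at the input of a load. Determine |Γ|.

|Γ| ≈ 0.483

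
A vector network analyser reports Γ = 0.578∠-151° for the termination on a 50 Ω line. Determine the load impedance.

Z_L = Z_0·(1 + Γ)/(1 − Γ) = 50·(0.494 − j0.28)/(1.51 + j0.28)

Z_L ≈ 14.2 − j11.9 Ω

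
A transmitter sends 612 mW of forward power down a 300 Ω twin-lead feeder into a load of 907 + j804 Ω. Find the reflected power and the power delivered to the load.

|Γ| = |(607 + j804)/(1207 + j804)| = 0.695
|Γ|² = 0.483
P_refl = |Γ|²·P_inc = 295 mW, P_del = (1 − |Γ|²)·P_inc = 317 mW

P_reflected ≈ 295 mW; P_delivered ≈ 317 mW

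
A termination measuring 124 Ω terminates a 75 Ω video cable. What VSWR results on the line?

VSWR ≈ 1.65

Γ = (124 − 75)/(124 + 75) = 0.246
VSWR = (1 + 0.246)/(1 − 0.246)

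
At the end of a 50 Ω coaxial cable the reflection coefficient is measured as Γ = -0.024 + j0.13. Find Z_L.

Z_L ≈ 46.1 + j12.2 Ω

Z_L = Z_0·(1 + Γ)/(1 − Γ) = 50·(0.976 + j0.13)/(1.02 − j0.13)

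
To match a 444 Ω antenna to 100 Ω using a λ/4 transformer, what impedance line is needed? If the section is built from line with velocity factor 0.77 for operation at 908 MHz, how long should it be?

Z_qwt = √(Z_0·R_L) = √(100 × 444) = √44400
λ = 0.77·c/f = 0.254 m, so l = λ/4 = 0.0636 m

Z_qwt ≈ 211 Ω; length ≈ 6.36 cm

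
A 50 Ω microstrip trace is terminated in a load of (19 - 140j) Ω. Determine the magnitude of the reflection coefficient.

Γ = (Z_L − Z_0)/(Z_L + Z_0) = (-31 − j140)/(69 − j140)
|Γ| = 143/156

|Γ| ≈ 0.919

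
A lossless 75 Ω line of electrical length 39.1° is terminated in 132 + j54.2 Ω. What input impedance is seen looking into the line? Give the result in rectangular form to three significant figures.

Z_in ≈ 98.9 − j63.8 Ω

tan(βl) = tan(39.1°) = 0.813
Z_in = Z_0·(Z_L + jZ_0·tanβl)/(Z_0 + jZ_L·tanβl)
     = 75·(132 + j115)/(31 + j107)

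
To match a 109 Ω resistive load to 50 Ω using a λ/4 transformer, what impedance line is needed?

Z_qwt ≈ 73.8 Ω

Z_qwt = √(Z_0·R_L) = √(50 × 109) = √5450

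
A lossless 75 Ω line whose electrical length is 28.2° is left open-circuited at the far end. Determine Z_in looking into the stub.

Z_in ≈ −j140 Ω

tan(βl) = 0.536
For an open-circuited stub, Z_in = −jZ_0·cot(βl) = −jZ_0/tan(βl)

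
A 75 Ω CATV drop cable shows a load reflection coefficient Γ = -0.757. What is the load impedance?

Z_L = Z_0·(1 + Γ)/(1 − Γ) = 75·(0.243)/(1.76)

Z_L ≈ 10.4 Ω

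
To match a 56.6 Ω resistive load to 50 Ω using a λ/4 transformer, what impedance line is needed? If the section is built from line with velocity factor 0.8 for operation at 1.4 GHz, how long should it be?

Z_qwt = √(Z_0·R_L) = √(50 × 56.6) = √2830
λ = 0.8·c/f = 0.171 m, so l = λ/4 = 0.0429 m

Z_qwt ≈ 53.2 Ω; length ≈ 4.29 cm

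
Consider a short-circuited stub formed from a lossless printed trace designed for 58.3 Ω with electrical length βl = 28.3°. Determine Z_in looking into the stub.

tan(βl) = 0.538
For a short-circuited stub, Z_in = jZ_0·tan(βl)

Z_in ≈ +j31.4 Ω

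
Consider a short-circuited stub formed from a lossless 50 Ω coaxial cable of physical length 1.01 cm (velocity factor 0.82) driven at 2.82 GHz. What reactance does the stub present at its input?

λ = v/f = 0.82·c / 2.82 GHz = 0.0872 m
βl = 2π·l/λ = 2π × 0.116 = 41.7°
tan(βl) = 0.89
For a short-circuited stub, Z_in = jZ_0·tan(βl)

X_in ≈ 44.5 Ω (inductive)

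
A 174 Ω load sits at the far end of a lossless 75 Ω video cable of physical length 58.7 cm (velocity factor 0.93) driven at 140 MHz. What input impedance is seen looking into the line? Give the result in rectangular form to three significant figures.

λ = v/f = 0.93·c / 140 MHz = 1.99 m
βl = 2π·l/λ = 2π × 0.295 = 106°
tan(βl) = tan(106°) = -3.48
Z_in = Z_0·(Z_L + jZ_0·tanβl)/(Z_0 + jZ_L·tanβl)
     = 75·(174 − j261)/(75 − j605)

Z_in ≈ 34.5 + j17.3 Ω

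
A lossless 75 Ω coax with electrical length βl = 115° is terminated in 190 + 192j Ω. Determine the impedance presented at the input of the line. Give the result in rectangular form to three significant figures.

Z_in ≈ 14.9 + j17.2 Ω

tan(βl) = tan(115°) = -2.14
Z_in = Z_0·(Z_L + jZ_0·tanβl)/(Z_0 + jZ_L·tanβl)
     = 75·(190 + j31.2)/(487 − j407)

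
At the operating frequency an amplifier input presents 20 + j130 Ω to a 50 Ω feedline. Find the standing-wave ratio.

VSWR ≈ 19.7

Γ = (Z_L − Z_0)/(Z_L + Z_0) = (-30 + j130)/(70 + j130)
|Γ| = 133/148 = 0.904
VSWR = (1 + |Γ|)/(1 − |Γ|) = 1.9/0.0964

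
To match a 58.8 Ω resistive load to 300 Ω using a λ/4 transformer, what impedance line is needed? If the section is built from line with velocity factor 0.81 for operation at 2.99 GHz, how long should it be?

Z_qwt ≈ 133 Ω; length ≈ 2.03 cm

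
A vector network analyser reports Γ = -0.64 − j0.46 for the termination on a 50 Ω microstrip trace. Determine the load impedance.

Z_L ≈ 6.53 − j15.9 Ω

Z_L = Z_0·(1 + Γ)/(1 − Γ) = 50·(0.36 − j0.46)/(1.64 + j0.46)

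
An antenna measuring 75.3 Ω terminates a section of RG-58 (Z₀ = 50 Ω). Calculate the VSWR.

VSWR ≈ 1.51

For a purely resistive load, VSWR = R_L/Z_0 or Z_0/R_L (whichever > 1) = 75.3/50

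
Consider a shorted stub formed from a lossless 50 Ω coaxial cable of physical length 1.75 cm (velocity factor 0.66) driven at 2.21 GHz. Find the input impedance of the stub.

Z_in ≈ +j140 Ω

λ = v/f = 0.66·c / 2.21 GHz = 0.0896 m
βl = 2π·l/λ = 2π × 0.195 = 70.3°
tan(βl) = 2.8
For a shorted stub, Z_in = jZ_0·tan(βl)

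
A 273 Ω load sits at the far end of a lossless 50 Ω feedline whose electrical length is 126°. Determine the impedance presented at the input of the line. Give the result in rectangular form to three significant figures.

Z_in ≈ 13.7 + j34.5 Ω

tan(βl) = tan(126°) = -1.38
Z_in = Z_0·(Z_L + jZ_0·tanβl)/(Z_0 + jZ_L·tanβl)
     = 50·(273 − j68.8)/(50 − j376)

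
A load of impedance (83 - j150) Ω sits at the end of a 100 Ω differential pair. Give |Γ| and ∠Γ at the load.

Γ ≈ 0.638 ∠ -57.1°

Γ = (Z_L − Z_0)/(Z_L + Z_0) = (-17 − j150)/(183 − j150)
|Γ| = 151/237 = 0.638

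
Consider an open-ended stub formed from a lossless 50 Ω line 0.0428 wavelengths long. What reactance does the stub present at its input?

βl = 2π × 0.0428 = 15.4°
tan(βl) = 0.276
For an open-ended stub, Z_in = −jZ_0·cot(βl) = −jZ_0/tan(βl)

X_in ≈ -181 Ω (capacitive)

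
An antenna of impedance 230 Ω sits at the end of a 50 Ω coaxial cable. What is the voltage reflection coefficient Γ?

Γ = (Z_L − Z_0)/(Z_L + Z_0) = (230 − 50)/(230 + 50) = 180/280

Γ = 0.643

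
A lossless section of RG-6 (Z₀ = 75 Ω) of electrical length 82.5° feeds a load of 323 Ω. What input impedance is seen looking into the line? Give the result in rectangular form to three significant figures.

tan(βl) = tan(82.5°) = 7.6
Z_in = Z_0·(Z_L + jZ_0·tanβl)/(Z_0 + jZ_L·tanβl)
     = 75·(323 + j570)/(75 + j2450)

Z_in ≈ 17.7 − j9.33 Ω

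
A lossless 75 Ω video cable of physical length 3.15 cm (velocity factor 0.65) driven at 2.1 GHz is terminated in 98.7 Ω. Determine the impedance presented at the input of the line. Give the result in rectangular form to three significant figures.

λ = v/f = 0.65·c / 2.1 GHz = 0.0929 m
βl = 2π·l/λ = 2π × 0.339 = 122°
tan(βl) = tan(122°) = -1.59
Z_in = Z_0·(Z_L + jZ_0·tanβl)/(Z_0 + jZ_L·tanβl)
     = 75·(98.7 − j119)/(75 − j157)

Z_in ≈ 64.7 + j16.2 Ω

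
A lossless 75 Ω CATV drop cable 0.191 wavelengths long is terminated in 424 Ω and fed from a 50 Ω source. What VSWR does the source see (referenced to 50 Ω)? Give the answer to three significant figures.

βl = 2π × 0.191 = 68.8°
tan(βl) = 2.57
Z_in = Z_0·(Z_L + jZ_0·tanβl)/(Z_0 + jZ_L·tanβl) = 15.2 − j28.1 Ω
Γ_s = (Z_in − Z_s)/(Z_in + Z_s) = (-34.8 − j28.1)/(65.2 − j28.1), |Γ_s| = 0.63
VSWR = (1 + |Γ_s|)/(1 − |Γ_s|)

VSWR ≈ 4.41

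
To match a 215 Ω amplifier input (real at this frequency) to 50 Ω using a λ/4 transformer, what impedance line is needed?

Z_qwt ≈ 104 Ω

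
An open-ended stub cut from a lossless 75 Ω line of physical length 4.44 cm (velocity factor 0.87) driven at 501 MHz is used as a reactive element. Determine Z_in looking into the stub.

Z_in ≈ −j126 Ω

λ = v/f = 0.87·c / 501 MHz = 0.521 m
βl = 2π·l/λ = 2π × 0.0852 = 30.7°
tan(βl) = 0.593
For an open-ended stub, Z_in = −jZ_0·cot(βl) = −jZ_0/tan(βl)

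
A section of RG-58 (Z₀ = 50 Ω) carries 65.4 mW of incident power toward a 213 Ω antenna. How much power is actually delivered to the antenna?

Γ = (213 − 50)/(213 + 50) = 0.62
|Γ|² = 0.384
P_refl = |Γ|²·P_inc = 25.1 mW, P_del = (1 − |Γ|²)·P_inc = 40.3 mW

P_delivered ≈ 40.3 mW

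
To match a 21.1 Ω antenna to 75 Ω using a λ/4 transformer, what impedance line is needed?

Z_qwt = √(Z_0·R_L) = √(75 × 21.1) = √1582

Z_qwt ≈ 39.8 Ω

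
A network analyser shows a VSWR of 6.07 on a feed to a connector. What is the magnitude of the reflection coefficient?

|Γ| = (S − 1)/(S + 1) = (6.07 − 1)/(6.07 + 1) = 5.07/7.07

|Γ| ≈ 0.717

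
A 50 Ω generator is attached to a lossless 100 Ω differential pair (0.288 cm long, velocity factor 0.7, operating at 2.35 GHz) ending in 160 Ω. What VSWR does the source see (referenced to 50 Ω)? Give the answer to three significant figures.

λ = v/f = 0.7·c / 2.35 GHz = 0.0894 m
βl = 2π·l/λ = 2π × 0.0322 = 11.6°
tan(βl) = 0.205
Z_in = Z_0·(Z_L + jZ_0·tanβl)/(Z_0 + jZ_L·tanβl) = 151 − j28.9 Ω
Γ_s = (Z_in − Z_s)/(Z_in + Z_s) = (101 − j28.9)/(201 − j28.9), |Γ_s| = 0.516
VSWR = (1 + |Γ_s|)/(1 − |Γ_s|)

VSWR ≈ 3.13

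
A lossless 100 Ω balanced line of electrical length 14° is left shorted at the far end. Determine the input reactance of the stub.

X_in ≈ 24.9 Ω (inductive)

tan(βl) = 0.249
For a shorted stub, Z_in = jZ_0·tan(βl)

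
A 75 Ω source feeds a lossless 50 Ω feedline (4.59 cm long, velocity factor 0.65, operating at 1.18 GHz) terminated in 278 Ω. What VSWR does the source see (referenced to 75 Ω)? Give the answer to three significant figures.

VSWR ≈ 8.2

λ = v/f = 0.65·c / 1.18 GHz = 0.165 m
βl = 2π·l/λ = 2π × 0.278 = 100°
tan(βl) = -5.68
Z_in = Z_0·(Z_L + jZ_0·tanβl)/(Z_0 + jZ_L·tanβl) = 9.26 + j8.52 Ω
Γ_s = (Z_in − Z_s)/(Z_in + Z_s) = (-65.7 + j8.52)/(84.3 + j8.52), |Γ_s| = 0.783
VSWR = (1 + |Γ_s|)/(1 − |Γ_s|)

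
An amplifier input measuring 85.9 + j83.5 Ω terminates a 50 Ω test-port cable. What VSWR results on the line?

VSWR ≈ 3.65

Γ = (Z_L − Z_0)/(Z_L + Z_0) = (35.9 + j83.5)/(135.9 + j83.5)
|Γ| = 90.9/160 = 0.57
VSWR = (1 + |Γ|)/(1 − |Γ|) = 1.57/0.43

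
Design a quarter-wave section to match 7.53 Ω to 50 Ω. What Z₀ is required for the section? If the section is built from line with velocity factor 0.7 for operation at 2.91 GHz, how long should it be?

Z_qwt ≈ 19.4 Ω; length ≈ 1.8 cm

Z_qwt = √(Z_0·R_L) = √(50 × 7.53) = √376.5
λ = 0.7·c/f = 0.0722 m, so l = λ/4 = 0.018 m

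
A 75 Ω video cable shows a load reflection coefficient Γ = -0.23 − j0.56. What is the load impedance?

Z_L ≈ 26 − j46 Ω

Z_L = Z_0·(1 + Γ)/(1 − Γ) = 75·(0.77 − j0.56)/(1.23 + j0.56)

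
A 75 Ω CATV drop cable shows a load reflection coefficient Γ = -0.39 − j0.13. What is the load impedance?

Z_L ≈ 32 − j10 Ω

Z_L = Z_0·(1 + Γ)/(1 − Γ) = 75·(0.61 − j0.13)/(1.39 + j0.13)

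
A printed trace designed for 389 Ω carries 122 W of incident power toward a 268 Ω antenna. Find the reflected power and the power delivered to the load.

P_reflected ≈ 4.14 W; P_delivered ≈ 118 W

Γ = (268 − 389)/(268 + 389) = -0.184
|Γ|² = 0.0339
P_refl = |Γ|²·P_inc = 4.14 W, P_del = (1 − |Γ|²)·P_inc = 118 W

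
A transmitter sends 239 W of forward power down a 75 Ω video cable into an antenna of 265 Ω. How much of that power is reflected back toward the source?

Γ = (265 − 75)/(265 + 75) = 0.559
|Γ|² = 0.312
P_refl = |Γ|²·P_inc = 74.6 W, P_del = (1 − |Γ|²)·P_inc = 164 W

P_reflected ≈ 74.6 W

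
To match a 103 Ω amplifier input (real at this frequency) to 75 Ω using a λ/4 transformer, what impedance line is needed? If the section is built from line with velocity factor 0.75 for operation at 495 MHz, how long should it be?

Z_qwt ≈ 87.9 Ω; length ≈ 11.4 cm

Z_qwt = √(Z_0·R_L) = √(75 × 103) = √7725
λ = 0.75·c/f = 0.455 m, so l = λ/4 = 0.114 m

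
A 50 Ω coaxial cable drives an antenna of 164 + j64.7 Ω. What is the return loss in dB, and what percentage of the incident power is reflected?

RL ≈ 4.64 dB; 34.4% of incident power reflected

Γ = (114 + j64.7)/(214 + j64.7), |Γ| = 0.586
RL = −20·log₁₀(0.586) = 4.64 dB
P_refl/P_inc = |Γ|² = 0.344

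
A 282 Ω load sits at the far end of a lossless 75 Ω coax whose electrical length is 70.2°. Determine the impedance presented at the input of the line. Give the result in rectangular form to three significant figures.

Z_in ≈ 22.3 − j24.9 Ω

tan(βl) = tan(70.2°) = 2.78
Z_in = Z_0·(Z_L + jZ_0·tanβl)/(Z_0 + jZ_L·tanβl)
     = 75·(282 + j208)/(75 + j783)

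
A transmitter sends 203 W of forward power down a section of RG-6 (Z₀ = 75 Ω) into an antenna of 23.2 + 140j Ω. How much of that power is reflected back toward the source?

P_reflected ≈ 155 W

|Γ| = |(-51.8 + j140)/(98.2 + j140)| = 0.873
|Γ|² = 0.762
P_refl = |Γ|²·P_inc = 155 W, P_del = (1 − |Γ|²)·P_inc = 48.3 W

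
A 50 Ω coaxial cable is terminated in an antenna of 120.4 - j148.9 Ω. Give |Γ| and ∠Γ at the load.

Γ ≈ 0.728 ∠ -23.5°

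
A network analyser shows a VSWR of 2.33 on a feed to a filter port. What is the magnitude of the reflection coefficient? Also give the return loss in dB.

|Γ| ≈ 0.399; return loss ≈ 7.97 dB

|Γ| = (S − 1)/(S + 1) = (2.33 − 1)/(2.33 + 1) = 1.33/3.33
RL = −20·log₁₀|Γ| = −20·log₁₀(0.399)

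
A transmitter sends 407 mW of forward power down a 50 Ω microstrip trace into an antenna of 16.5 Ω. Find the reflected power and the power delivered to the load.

P_reflected ≈ 103 mW; P_delivered ≈ 304 mW

Γ = (16.5 − 50)/(16.5 + 50) = -0.504
|Γ|² = 0.254
P_refl = |Γ|²·P_inc = 103 mW, P_del = (1 − |Γ|²)·P_inc = 304 mW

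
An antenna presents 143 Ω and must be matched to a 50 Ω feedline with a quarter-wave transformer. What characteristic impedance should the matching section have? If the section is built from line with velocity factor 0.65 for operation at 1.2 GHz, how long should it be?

Z_qwt ≈ 84.6 Ω; length ≈ 4.06 cm

Z_qwt = √(Z_0·R_L) = √(50 × 143) = √7150
λ = 0.65·c/f = 0.163 m, so l = λ/4 = 0.0406 m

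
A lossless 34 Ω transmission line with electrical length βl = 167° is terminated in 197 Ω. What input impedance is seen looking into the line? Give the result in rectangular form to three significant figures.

Z_in ≈ 74.4 + j91.7 Ω

tan(βl) = tan(167°) = -0.231
Z_in = Z_0·(Z_L + jZ_0·tanβl)/(Z_0 + jZ_L·tanβl)
     = 34·(197 − j7.85)/(34 − j45.5)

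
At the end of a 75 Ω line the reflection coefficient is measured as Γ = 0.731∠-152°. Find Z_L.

Z_L = Z_0·(1 + Γ)/(1 − Γ) = 75·(0.355 − j0.343)/(1.65 + j0.343)

Z_L ≈ 12.4 − j18.2 Ω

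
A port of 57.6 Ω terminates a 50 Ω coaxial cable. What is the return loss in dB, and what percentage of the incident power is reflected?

RL ≈ 23 dB; 0.499% of incident power reflected

Γ = (57.6 − 50)/(57.6 + 50) = 0.0706
RL = −20·log₁₀(0.0706) = 23 dB
P_refl/P_inc = |Γ|² = 0.00499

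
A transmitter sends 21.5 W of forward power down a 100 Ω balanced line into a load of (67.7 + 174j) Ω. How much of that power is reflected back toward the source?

|Γ| = |(-32.3 + j174)/(167.7 + j174)| = 0.732
|Γ|² = 0.536
P_refl = |Γ|²·P_inc = 11.5 W, P_del = (1 − |Γ|²)·P_inc = 9.97 W

P_reflected ≈ 11.5 W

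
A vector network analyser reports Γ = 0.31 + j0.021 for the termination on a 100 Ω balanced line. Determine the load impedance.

Z_L ≈ 190 + j8.81 Ω

Z_L = Z_0·(1 + Γ)/(1 − Γ) = 100·(1.31 + j0.021)/(0.69 − j0.021)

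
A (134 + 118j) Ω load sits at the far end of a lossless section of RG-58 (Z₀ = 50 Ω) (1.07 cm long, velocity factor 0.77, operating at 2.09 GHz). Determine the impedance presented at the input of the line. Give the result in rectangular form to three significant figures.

λ = v/f = 0.77·c / 2.09 GHz = 0.111 m
βl = 2π·l/λ = 2π × 0.0968 = 34.9°
tan(βl) = tan(34.9°) = 0.696
Z_in = Z_0·(Z_L + jZ_0·tanβl)/(Z_0 + jZ_L·tanβl)
     = 50·(134 + j153)/(-32.2 + j93.3)

Z_in ≈ 51.1 − j89.4 Ω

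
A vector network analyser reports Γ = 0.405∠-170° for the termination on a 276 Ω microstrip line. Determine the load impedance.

Z_L = Z_0·(1 + Γ)/(1 − Γ) = 276·(0.601 − j0.0703)/(1.4 + j0.0703)

Z_L ≈ 118 − j19.8 Ω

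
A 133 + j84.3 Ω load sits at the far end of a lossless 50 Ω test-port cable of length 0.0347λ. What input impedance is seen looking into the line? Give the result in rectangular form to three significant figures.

Z_in ≈ 189 − j25.2 Ω

βl = 2π × 0.0347 = 12.5°
tan(βl) = tan(12.5°) = 0.222
Z_in = Z_0·(Z_L + jZ_0·tanβl)/(Z_0 + jZ_L·tanβl)
     = 50·(133 + j95.4)/(31.3 + j29.5)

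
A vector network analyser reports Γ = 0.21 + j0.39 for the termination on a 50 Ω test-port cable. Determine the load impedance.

Z_L ≈ 51.8 + j50.2 Ω

Z_L = Z_0·(1 + Γ)/(1 − Γ) = 50·(1.21 + j0.39)/(0.79 − j0.39)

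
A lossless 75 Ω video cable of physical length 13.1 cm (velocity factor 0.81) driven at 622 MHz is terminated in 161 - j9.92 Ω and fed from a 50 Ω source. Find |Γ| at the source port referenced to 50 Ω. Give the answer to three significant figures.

|Γ| ≈ 0.347

λ = v/f = 0.81·c / 622 MHz = 0.391 m
βl = 2π·l/λ = 2π × 0.335 = 121°
tan(βl) = -1.68
Z_in = Z_0·(Z_L + jZ_0·tanβl)/(Z_0 + jZ_L·tanβl) = 45.2 + j34.8 Ω
Γ_s = (Z_in − Z_s)/(Z_in + Z_s) = (-4.82 + j34.8)/(95.2 + j34.8), |Γ_s| = 0.347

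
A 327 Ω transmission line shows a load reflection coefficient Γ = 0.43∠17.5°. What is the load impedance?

Z_L ≈ 731 + j232 Ω

Z_L = Z_0·(1 + Γ)/(1 − Γ) = 327·(1.41 + j0.129)/(0.59 − j0.129)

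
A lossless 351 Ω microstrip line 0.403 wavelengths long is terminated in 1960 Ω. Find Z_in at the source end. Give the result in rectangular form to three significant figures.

Z_in ≈ 180 + j457 Ω

βl = 2π × 0.403 = 145°
tan(βl) = tan(145°) = -0.698
Z_in = Z_0·(Z_L + jZ_0·tanβl)/(Z_0 + jZ_L·tanβl)
     = 351·(1960 − j245)/(351 − j1370)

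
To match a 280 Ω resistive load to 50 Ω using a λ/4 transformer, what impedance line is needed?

Z_qwt ≈ 118 Ω

Z_qwt = √(Z_0·R_L) = √(50 × 280) = √14000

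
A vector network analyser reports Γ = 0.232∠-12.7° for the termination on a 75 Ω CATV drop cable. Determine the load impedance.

Z_L = Z_0·(1 + Γ)/(1 − Γ) = 75·(1.23 − j0.051)/(0.774 + j0.051)

Z_L ≈ 118 − j12.7 Ω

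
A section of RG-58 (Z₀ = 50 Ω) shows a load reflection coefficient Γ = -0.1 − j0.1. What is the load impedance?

Z_L = Z_0·(1 + Γ)/(1 − Γ) = 50·(0.9 − j0.1)/(1.1 + j0.1)

Z_L ≈ 40.2 − j8.2 Ω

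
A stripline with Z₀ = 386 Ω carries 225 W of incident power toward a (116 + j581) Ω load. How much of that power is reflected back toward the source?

|Γ| = |(-270 + j581)/(502 + j581)| = 0.834
|Γ|² = 0.696
P_refl = |Γ|²·P_inc = 157 W, P_del = (1 − |Γ|²)·P_inc = 68.4 W

P_reflected ≈ 157 W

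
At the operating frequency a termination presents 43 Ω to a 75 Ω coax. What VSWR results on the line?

For a purely resistive load, VSWR = R_L/Z_0 or Z_0/R_L (whichever > 1) = 75/43

VSWR ≈ 1.74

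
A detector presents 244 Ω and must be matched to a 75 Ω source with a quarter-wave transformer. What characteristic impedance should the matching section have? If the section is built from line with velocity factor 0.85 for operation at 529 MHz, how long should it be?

Z_qwt ≈ 135 Ω; length ≈ 12.1 cm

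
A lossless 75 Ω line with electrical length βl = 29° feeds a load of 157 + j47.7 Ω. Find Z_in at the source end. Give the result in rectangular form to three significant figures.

Z_in ≈ 116 − j70.4 Ω

tan(βl) = tan(29°) = 0.554
Z_in = Z_0·(Z_L + jZ_0·tanβl)/(Z_0 + jZ_L·tanβl)
     = 75·(157 + j89.3)/(48.6 + j87)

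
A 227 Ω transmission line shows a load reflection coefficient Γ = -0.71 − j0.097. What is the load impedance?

Z_L = Z_0·(1 + Γ)/(1 − Γ) = 227·(0.29 − j0.097)/(1.71 + j0.097)

Z_L ≈ 37.6 − j15 Ω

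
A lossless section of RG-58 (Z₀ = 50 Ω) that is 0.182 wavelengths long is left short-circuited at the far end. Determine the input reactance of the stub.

βl = 2π × 0.182 = 65.5°
tan(βl) = 2.2
For a short-circuited stub, Z_in = jZ_0·tan(βl)

X_in ≈ 110 Ω (inductive)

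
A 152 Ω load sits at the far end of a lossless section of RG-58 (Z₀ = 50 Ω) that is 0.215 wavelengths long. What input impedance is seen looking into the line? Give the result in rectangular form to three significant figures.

βl = 2π × 0.215 = 77.4°
tan(βl) = tan(77.4°) = 4.47
Z_in = Z_0·(Z_L + jZ_0·tanβl)/(Z_0 + jZ_L·tanβl)
     = 50·(152 + j224)/(50 + j680)

Z_in ≈ 17.2 − j9.91 Ω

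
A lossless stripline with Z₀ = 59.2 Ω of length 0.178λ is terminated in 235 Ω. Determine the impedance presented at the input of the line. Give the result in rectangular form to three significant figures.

Z_in ≈ 18.2 − j26.5 Ω

βl = 2π × 0.178 = 64.1°
tan(βl) = tan(64.1°) = 2.06
Z_in = Z_0·(Z_L + jZ_0·tanβl)/(Z_0 + jZ_L·tanβl)
     = 59.2·(235 + j122)/(59.2 + j484)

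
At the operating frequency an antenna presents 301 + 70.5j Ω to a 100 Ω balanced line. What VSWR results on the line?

VSWR ≈ 3.19

Γ = (Z_L − Z_0)/(Z_L + Z_0) = (201 + j70.5)/(401 + j70.5)
|Γ| = 213/407 = 0.523
VSWR = (1 + |Γ|)/(1 − |Γ|) = 1.52/0.477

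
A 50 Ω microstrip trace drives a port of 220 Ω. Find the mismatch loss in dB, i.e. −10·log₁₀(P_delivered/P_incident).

mismatch loss ≈ 2.19 dB

Γ = (220 − 50)/(220 + 50) = 0.63
|Γ|² = 0.396, so P_del/P_inc = 1 − |Γ|² = 0.604
ML = −10·log₁₀(1 − |Γ|²)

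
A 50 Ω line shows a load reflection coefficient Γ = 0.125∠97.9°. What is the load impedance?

Z_L = Z_0·(1 + Γ)/(1 − Γ) = 50·(0.983 + j0.124)/(1.02 − j0.124)

Z_L ≈ 46.9 + j11.8 Ω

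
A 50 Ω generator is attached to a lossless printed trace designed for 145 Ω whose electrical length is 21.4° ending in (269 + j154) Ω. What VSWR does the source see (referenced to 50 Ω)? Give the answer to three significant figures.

VSWR ≈ 7.54

tan(βl) = 0.392
Z_in = Z_0·(Z_L + jZ_0·tanβl)/(Z_0 + jZ_L·tanβl) = 357 − j83.4 Ω
Γ_s = (Z_in − Z_s)/(Z_in + Z_s) = (307 − j83.4)/(407 − j83.4), |Γ_s| = 0.766
VSWR = (1 + |Γ_s|)/(1 − |Γ_s|)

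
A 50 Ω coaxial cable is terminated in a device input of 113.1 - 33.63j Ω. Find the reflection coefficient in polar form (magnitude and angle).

Γ = (Z_L − Z_0)/(Z_L + Z_0) = (63.1 − j33.63)/(163.1 − j33.63)
|Γ| = 71.5/167 = 0.429

Γ ≈ 0.429 ∠ -16.4°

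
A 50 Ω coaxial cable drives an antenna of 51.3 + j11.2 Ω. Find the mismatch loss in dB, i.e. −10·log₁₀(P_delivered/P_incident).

mismatch loss ≈ 0.0535 dB

Γ = (1.3 + j11.2)/(101.3 + j11.2), |Γ| = 0.111
|Γ|² = 0.0122, so P_del/P_inc = 1 − |Γ|² = 0.988
ML = −10·log₁₀(1 − |Γ|²)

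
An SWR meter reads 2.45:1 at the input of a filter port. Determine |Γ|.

|Γ| ≈ 0.42

|Γ| = (S − 1)/(S + 1) = (2.45 − 1)/(2.45 + 1) = 1.45/3.45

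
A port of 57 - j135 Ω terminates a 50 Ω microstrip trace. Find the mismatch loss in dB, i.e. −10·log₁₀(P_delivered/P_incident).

Γ = (7 − j135)/(107 − j135), |Γ| = 0.785
|Γ|² = 0.616, so P_del/P_inc = 1 − |Γ|² = 0.384
ML = −10·log₁₀(1 − |Γ|²)

mismatch loss ≈ 4.15 dB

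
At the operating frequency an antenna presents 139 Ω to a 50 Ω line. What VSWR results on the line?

Γ = (139 − 50)/(139 + 50) = 0.471
VSWR = (1 + 0.471)/(1 − 0.471)

VSWR ≈ 2.78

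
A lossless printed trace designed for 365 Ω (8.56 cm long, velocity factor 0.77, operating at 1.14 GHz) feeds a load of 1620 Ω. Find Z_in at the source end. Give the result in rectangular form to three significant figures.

Z_in ≈ 318 + j554 Ω

λ = v/f = 0.77·c / 1.14 GHz = 0.203 m
βl = 2π·l/λ = 2π × 0.422 = 152°
tan(βl) = tan(152°) = -0.53
Z_in = Z_0·(Z_L + jZ_0·tanβl)/(Z_0 + jZ_L·tanβl)
     = 365·(1620 − j193)/(365 − j859)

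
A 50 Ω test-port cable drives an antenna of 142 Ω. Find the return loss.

Γ = (142 − 50)/(142 + 50) = 0.479
RL = −20·log₁₀|Γ| = −20·log₁₀(0.479)

RL ≈ 6.39 dB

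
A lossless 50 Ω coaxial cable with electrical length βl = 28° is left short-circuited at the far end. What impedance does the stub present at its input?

tan(βl) = 0.532
For a short-circuited stub, Z_in = jZ_0·tan(βl)

Z_in ≈ +j26.6 Ω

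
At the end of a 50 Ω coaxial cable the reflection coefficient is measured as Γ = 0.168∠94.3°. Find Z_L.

Z_L = Z_0·(1 + Γ)/(1 − Γ) = 50·(0.987 + j0.168)/(1.01 − j0.168)

Z_L ≈ 46.1 + j15.9 Ω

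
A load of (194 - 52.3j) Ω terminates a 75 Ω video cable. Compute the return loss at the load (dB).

RL ≈ 6.48 dB

Γ = (119 − j52.3)/(269 − j52.3), |Γ| = 0.474
RL = −20·log₁₀|Γ| = −20·log₁₀(0.474)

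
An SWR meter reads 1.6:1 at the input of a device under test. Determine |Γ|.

|Γ| ≈ 0.231

|Γ| = (S − 1)/(S + 1) = (1.6 − 1)/(1.6 + 1) = 0.6/2.6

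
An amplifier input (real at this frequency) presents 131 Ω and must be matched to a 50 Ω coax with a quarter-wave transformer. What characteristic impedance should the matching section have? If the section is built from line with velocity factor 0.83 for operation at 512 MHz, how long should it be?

Z_qwt = √(Z_0·R_L) = √(50 × 131) = √6550
λ = 0.83·c/f = 0.486 m, so l = λ/4 = 0.122 m

Z_qwt ≈ 80.9 Ω; length ≈ 12.2 cm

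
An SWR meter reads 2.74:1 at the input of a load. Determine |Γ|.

|Γ| = (S − 1)/(S + 1) = (2.74 − 1)/(2.74 + 1) = 1.74/3.74

|Γ| ≈ 0.465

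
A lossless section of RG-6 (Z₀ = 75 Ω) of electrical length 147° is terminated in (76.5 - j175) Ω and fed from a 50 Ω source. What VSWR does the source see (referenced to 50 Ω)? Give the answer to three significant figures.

tan(βl) = -0.649
Z_in = Z_0·(Z_L + jZ_0·tanβl)/(Z_0 + jZ_L·tanβl) = 154 + j236 Ω
Γ_s = (Z_in − Z_s)/(Z_in + Z_s) = (104 + j236)/(204 + j236), |Γ_s| = 0.826
VSWR = (1 + |Γ_s|)/(1 − |Γ_s|)

VSWR ≈ 10.5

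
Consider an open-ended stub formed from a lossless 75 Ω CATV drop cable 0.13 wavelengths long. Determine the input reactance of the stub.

X_in ≈ -70.4 Ω (capacitive)

βl = 2π × 0.13 = 46.8°
tan(βl) = 1.06
For an open-ended stub, Z_in = −jZ_0·cot(βl) = −jZ_0/tan(βl)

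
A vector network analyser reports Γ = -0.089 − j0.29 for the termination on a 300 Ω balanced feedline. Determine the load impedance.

Z_L ≈ 214 − j137 Ω

Z_L = Z_0·(1 + Γ)/(1 − Γ) = 300·(0.911 − j0.29)/(1.09 + j0.29)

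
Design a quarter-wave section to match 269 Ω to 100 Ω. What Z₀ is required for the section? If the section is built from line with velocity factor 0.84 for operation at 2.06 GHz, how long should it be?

Z_qwt ≈ 164 Ω; length ≈ 3.06 cm

Z_qwt = √(Z_0·R_L) = √(100 × 269) = √26900
λ = 0.84·c/f = 0.122 m, so l = λ/4 = 0.0306 m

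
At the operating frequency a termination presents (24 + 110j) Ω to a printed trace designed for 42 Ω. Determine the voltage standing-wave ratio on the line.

Γ = (Z_L − Z_0)/(Z_L + Z_0) = (-18 + j110)/(66 + j110)
|Γ| = 111/128 = 0.869
VSWR = (1 + |Γ|)/(1 − |Γ|) = 1.87/0.131

VSWR ≈ 14.3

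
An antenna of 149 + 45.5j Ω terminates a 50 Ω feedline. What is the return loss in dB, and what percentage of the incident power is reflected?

Γ = (99 + j45.5)/(199 + j45.5), |Γ| = 0.534
RL = −20·log₁₀(0.534) = 5.45 dB
P_refl/P_inc = |Γ|² = 0.285

RL ≈ 5.45 dB; 28.5% of incident power reflected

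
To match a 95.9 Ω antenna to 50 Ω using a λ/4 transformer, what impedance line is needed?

Z_qwt ≈ 69.2 Ω

Z_qwt = √(Z_0·R_L) = √(50 × 95.9) = √4795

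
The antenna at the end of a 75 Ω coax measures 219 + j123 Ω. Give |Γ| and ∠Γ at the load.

Γ = (Z_L − Z_0)/(Z_L + Z_0) = (144 + j123)/(294 + j123)
|Γ| = 189/319 = 0.594

Γ ≈ 0.594 ∠ 17.8°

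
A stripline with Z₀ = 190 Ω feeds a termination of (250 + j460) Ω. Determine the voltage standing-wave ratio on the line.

VSWR ≈ 6.37

Γ = (Z_L − Z_0)/(Z_L + Z_0) = (60 + j460)/(440 + j460)
|Γ| = 464/637 = 0.729
VSWR = (1 + |Γ|)/(1 − |Γ|) = 1.73/0.271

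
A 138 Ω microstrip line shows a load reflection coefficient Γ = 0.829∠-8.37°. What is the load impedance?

Z_L ≈ 920 − j710 Ω

Z_L = Z_0·(1 + Γ)/(1 − Γ) = 138·(1.82 − j0.121)/(0.18 + j0.121)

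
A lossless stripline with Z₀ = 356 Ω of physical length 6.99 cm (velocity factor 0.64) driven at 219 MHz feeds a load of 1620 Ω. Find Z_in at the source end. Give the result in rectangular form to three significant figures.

Z_in ≈ 292 − j533 Ω

λ = v/f = 0.64·c / 219 MHz = 0.877 m
βl = 2π·l/λ = 2π × 0.0797 = 28.7°
tan(βl) = tan(28.7°) = 0.548
Z_in = Z_0·(Z_L + jZ_0·tanβl)/(Z_0 + jZ_L·tanβl)
     = 356·(1620 + j195)/(356 + j887)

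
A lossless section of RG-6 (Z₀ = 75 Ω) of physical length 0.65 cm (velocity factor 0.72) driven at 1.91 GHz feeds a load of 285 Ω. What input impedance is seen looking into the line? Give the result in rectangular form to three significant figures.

Z_in ≈ 106 − j124 Ω

λ = v/f = 0.72·c / 1.91 GHz = 0.113 m
βl = 2π·l/λ = 2π × 0.0575 = 20.7°
tan(βl) = tan(20.7°) = 0.378
Z_in = Z_0·(Z_L + jZ_0·tanβl)/(Z_0 + jZ_L·tanβl)
     = 75·(285 + j28.3)/(75 + j108)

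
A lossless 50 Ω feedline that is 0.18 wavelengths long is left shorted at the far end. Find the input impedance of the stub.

βl = 2π × 0.18 = 64.8°
tan(βl) = 2.13
For a shorted stub, Z_in = jZ_0·tan(βl)

Z_in ≈ +j106 Ω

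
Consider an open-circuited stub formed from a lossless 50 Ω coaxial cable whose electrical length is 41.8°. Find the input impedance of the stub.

tan(βl) = 0.894
For an open-circuited stub, Z_in = −jZ_0·cot(βl) = −jZ_0/tan(βl)

Z_in ≈ −j55.9 Ω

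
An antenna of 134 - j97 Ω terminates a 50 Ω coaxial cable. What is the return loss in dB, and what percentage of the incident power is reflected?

RL ≈ 4.2 dB; 38.1% of incident power reflected

Γ = (84 − j97)/(184 − j97), |Γ| = 0.617
RL = −20·log₁₀(0.617) = 4.2 dB
P_refl/P_inc = |Γ|² = 0.381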